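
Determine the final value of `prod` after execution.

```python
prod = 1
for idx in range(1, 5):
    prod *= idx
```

Let's trace through this code step by step.

Initialize: prod = 1
Entering loop: for idx in range(1, 5):

After execution: prod = 24
24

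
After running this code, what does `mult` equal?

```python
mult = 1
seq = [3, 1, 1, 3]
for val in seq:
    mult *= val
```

Let's trace through this code step by step.

Initialize: mult = 1
Initialize: seq = [3, 1, 1, 3]
Entering loop: for val in seq:

After execution: mult = 9
9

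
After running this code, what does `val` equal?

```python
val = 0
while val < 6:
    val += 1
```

Let's trace through this code step by step.

Initialize: val = 0
Entering loop: while val < 6:

After execution: val = 6
6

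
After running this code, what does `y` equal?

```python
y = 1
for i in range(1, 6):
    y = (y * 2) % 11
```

Let's trace through this code step by step.

Initialize: y = 1
Entering loop: for i in range(1, 6):

After execution: y = 10
10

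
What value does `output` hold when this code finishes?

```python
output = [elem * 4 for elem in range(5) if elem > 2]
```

Let's trace through this code step by step.

Initialize: output = [elem * 4 for elem in range(5) if elem > 2]

After execution: output = [12, 16]
[12, 16]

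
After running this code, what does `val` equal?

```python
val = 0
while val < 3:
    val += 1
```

Let's trace through this code step by step.

Initialize: val = 0
Entering loop: while val < 3:

After execution: val = 3
3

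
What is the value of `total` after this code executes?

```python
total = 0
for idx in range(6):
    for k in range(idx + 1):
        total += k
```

Let's trace through this code step by step.

Initialize: total = 0
Entering loop: for idx in range(6):

After execution: total = 35
35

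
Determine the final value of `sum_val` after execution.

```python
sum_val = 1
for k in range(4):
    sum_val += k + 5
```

Let's trace through this code step by step.

Initialize: sum_val = 1
Entering loop: for k in range(4):

After execution: sum_val = 27
27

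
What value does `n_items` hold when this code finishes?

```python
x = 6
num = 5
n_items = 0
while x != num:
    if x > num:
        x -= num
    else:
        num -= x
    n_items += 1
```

Let's trace through this code step by step.

Initialize: x = 6
Initialize: num = 5
Initialize: n_items = 0
Entering loop: while x != num:

After execution: n_items = 5
5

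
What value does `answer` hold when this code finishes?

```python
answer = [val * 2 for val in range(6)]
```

Let's trace through this code step by step.

Initialize: answer = [val * 2 for val in range(6)]

After execution: answer = [0, 2, 4, 6, 8, 10]
[0, 2, 4, 6, 8, 10]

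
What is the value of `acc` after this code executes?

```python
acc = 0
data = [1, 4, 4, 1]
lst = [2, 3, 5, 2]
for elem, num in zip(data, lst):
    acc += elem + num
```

Let's trace through this code step by step.

Initialize: acc = 0
Initialize: data = [1, 4, 4, 1]
Initialize: lst = [2, 3, 5, 2]
Entering loop: for elem, num in zip(data, lst):

After execution: acc = 22
22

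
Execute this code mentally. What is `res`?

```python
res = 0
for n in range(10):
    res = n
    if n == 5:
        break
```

Let's trace through this code step by step.

Initialize: res = 0
Entering loop: for n in range(10):

After execution: res = 5
5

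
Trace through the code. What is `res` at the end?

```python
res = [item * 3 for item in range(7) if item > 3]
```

Let's trace through this code step by step.

Initialize: res = [item * 3 for item in range(7) if item > 3]

After execution: res = [12, 15, 18]
[12, 15, 18]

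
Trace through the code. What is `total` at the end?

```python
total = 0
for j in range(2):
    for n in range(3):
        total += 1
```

Let's trace through this code step by step.

Initialize: total = 0
Entering loop: for j in range(2):

After execution: total = 6
6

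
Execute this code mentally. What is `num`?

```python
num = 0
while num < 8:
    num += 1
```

Let's trace through this code step by step.

Initialize: num = 0
Entering loop: while num < 8:

After execution: num = 8
8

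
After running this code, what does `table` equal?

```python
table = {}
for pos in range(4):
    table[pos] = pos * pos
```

Let's trace through this code step by step.

Initialize: table = {}
Entering loop: for pos in range(4):

After execution: table = {0: 0, 1: 1, 2: 4, 3: 9}
{0: 0, 1: 1, 2: 4, 3: 9}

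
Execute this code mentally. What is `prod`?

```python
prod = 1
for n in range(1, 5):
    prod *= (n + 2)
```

Let's trace through this code step by step.

Initialize: prod = 1
Entering loop: for n in range(1, 5):

After execution: prod = 360
360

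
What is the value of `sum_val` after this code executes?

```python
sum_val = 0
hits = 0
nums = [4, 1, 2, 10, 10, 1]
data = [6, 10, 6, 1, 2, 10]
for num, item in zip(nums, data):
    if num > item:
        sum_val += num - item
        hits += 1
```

Let's trace through this code step by step.

Initialize: sum_val = 0
Initialize: hits = 0
Initialize: nums = [4, 1, 2, 10, 10, 1]
Initialize: data = [6, 10, 6, 1, 2, 10]
Entering loop: for num, item in zip(nums, data):

After execution: sum_val = 17
17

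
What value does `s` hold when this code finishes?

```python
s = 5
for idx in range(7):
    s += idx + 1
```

Let's trace through this code step by step.

Initialize: s = 5
Entering loop: for idx in range(7):

After execution: s = 33
33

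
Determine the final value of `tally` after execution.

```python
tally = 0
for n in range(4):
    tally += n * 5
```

Let's trace through this code step by step.

Initialize: tally = 0
Entering loop: for n in range(4):

After execution: tally = 30
30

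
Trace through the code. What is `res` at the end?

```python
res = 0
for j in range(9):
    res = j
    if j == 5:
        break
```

Let's trace through this code step by step.

Initialize: res = 0
Entering loop: for j in range(9):

After execution: res = 5
5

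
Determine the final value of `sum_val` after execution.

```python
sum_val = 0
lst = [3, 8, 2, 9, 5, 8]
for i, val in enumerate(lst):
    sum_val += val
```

Let's trace through this code step by step.

Initialize: sum_val = 0
Initialize: lst = [3, 8, 2, 9, 5, 8]
Entering loop: for i, val in enumerate(lst):

After execution: sum_val = 35
35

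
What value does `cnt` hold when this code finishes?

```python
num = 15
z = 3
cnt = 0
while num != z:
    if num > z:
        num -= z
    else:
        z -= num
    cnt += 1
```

Let's trace through this code step by step.

Initialize: num = 15
Initialize: z = 3
Initialize: cnt = 0
Entering loop: while num != z:

After execution: cnt = 4
4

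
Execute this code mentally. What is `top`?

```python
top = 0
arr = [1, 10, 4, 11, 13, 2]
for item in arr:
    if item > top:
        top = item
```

Let's trace through this code step by step.

Initialize: top = 0
Initialize: arr = [1, 10, 4, 11, 13, 2]
Entering loop: for item in arr:

After execution: top = 13
13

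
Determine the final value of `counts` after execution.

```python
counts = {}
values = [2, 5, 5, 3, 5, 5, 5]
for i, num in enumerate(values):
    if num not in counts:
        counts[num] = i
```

Let's trace through this code step by step.

Initialize: counts = {}
Initialize: values = [2, 5, 5, 3, 5, 5, 5]
Entering loop: for i, num in enumerate(values):

After execution: counts = {2: 0, 5: 1, 3: 3}
{2: 0, 5: 1, 3: 3}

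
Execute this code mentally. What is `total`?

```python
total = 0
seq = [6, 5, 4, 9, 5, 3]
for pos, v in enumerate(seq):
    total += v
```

Let's trace through this code step by step.

Initialize: total = 0
Initialize: seq = [6, 5, 4, 9, 5, 3]
Entering loop: for pos, v in enumerate(seq):

After execution: total = 32
32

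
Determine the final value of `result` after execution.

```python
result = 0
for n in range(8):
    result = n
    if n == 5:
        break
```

Let's trace through this code step by step.

Initialize: result = 0
Entering loop: for n in range(8):

After execution: result = 5
5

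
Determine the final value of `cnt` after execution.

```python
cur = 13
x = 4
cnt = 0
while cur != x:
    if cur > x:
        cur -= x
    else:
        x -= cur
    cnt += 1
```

Let's trace through this code step by step.

Initialize: cur = 13
Initialize: x = 4
Initialize: cnt = 0
Entering loop: while cur != x:

After execution: cnt = 6
6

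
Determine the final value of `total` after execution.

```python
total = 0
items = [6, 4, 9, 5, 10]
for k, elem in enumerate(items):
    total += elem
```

Let's trace through this code step by step.

Initialize: total = 0
Initialize: items = [6, 4, 9, 5, 10]
Entering loop: for k, elem in enumerate(items):

After execution: total = 34
34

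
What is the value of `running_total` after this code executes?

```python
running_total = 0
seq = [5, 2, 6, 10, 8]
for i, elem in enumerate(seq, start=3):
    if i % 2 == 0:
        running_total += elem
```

Let's trace through this code step by step.

Initialize: running_total = 0
Initialize: seq = [5, 2, 6, 10, 8]
Entering loop: for i, elem in enumerate(seq, start=3):

After execution: running_total = 12
12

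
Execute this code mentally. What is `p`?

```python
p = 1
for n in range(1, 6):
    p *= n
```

Let's trace through this code step by step.

Initialize: p = 1
Entering loop: for n in range(1, 6):

After execution: p = 120
120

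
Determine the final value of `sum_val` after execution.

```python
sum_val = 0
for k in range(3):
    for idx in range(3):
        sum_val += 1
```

Let's trace through this code step by step.

Initialize: sum_val = 0
Entering loop: for k in range(3):

After execution: sum_val = 9
9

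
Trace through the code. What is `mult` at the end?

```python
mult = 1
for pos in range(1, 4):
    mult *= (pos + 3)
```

Let's trace through this code step by step.

Initialize: mult = 1
Entering loop: for pos in range(1, 4):

After execution: mult = 120
120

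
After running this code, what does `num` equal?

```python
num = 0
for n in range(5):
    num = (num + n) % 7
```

Let's trace through this code step by step.

Initialize: num = 0
Entering loop: for n in range(5):

After execution: num = 3
3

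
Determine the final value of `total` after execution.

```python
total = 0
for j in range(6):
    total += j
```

Let's trace through this code step by step.

Initialize: total = 0
Entering loop: for j in range(6):

After execution: total = 15
15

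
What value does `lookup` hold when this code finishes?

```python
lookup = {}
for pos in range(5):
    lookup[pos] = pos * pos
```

Let's trace through this code step by step.

Initialize: lookup = {}
Entering loop: for pos in range(5):

After execution: lookup = {0: 0, 1: 1, 2: 4, 3: 9, 4: 16}
{0: 0, 1: 1, 2: 4, 3: 9, 4: 16}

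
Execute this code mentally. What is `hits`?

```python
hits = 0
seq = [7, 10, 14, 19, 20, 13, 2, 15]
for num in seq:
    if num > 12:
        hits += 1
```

Let's trace through this code step by step.

Initialize: hits = 0
Initialize: seq = [7, 10, 14, 19, 20, 13, 2, 15]
Entering loop: for num in seq:

After execution: hits = 5
5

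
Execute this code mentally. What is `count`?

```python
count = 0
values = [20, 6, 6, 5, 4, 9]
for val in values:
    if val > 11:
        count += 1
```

Let's trace through this code step by step.

Initialize: count = 0
Initialize: values = [20, 6, 6, 5, 4, 9]
Entering loop: for val in values:

After execution: count = 1
1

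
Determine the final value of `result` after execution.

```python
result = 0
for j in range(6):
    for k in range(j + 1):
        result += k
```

Let's trace through this code step by step.

Initialize: result = 0
Entering loop: for j in range(6):

After execution: result = 35
35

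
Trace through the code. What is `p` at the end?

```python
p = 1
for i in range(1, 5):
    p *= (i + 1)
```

Let's trace through this code step by step.

Initialize: p = 1
Entering loop: for i in range(1, 5):

After execution: p = 120
120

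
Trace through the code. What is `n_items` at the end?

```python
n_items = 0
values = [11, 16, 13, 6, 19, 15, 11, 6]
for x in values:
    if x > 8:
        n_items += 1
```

Let's trace through this code step by step.

Initialize: n_items = 0
Initialize: values = [11, 16, 13, 6, 19, 15, 11, 6]
Entering loop: for x in values:

After execution: n_items = 6
6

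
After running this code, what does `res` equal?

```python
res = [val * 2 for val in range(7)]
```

Let's trace through this code step by step.

Initialize: res = [val * 2 for val in range(7)]

After execution: res = [0, 2, 4, 6, 8, 10, 12]
[0, 2, 4, 6, 8, 10, 12]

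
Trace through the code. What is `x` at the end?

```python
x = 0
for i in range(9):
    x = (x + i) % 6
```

Let's trace through this code step by step.

Initialize: x = 0
Entering loop: for i in range(9):

After execution: x = 0
0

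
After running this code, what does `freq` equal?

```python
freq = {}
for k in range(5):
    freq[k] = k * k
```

Let's trace through this code step by step.

Initialize: freq = {}
Entering loop: for k in range(5):

After execution: freq = {0: 0, 1: 1, 2: 4, 3: 9, 4: 16}
{0: 0, 1: 1, 2: 4, 3: 9, 4: 16}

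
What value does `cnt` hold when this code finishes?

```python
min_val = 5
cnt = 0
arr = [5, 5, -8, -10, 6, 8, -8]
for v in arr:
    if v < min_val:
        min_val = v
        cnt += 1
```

Let's trace through this code step by step.

Initialize: min_val = 5
Initialize: cnt = 0
Initialize: arr = [5, 5, -8, -10, 6, 8, -8]
Entering loop: for v in arr:

After execution: cnt = 2
2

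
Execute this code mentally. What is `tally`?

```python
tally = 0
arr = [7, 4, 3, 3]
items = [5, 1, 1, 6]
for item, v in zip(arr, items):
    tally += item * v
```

Let's trace through this code step by step.

Initialize: tally = 0
Initialize: arr = [7, 4, 3, 3]
Initialize: items = [5, 1, 1, 6]
Entering loop: for item, v in zip(arr, items):

After execution: tally = 60
60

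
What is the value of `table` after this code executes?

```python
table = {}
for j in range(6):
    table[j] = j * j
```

Let's trace through this code step by step.

Initialize: table = {}
Entering loop: for j in range(6):

After execution: table = {0: 0, 1: 1, 2: 4, 3: 9, 4: 16, 5: 25}
{0: 0, 1: 1, 2: 4, 3: 9, 4: 16, 5: 25}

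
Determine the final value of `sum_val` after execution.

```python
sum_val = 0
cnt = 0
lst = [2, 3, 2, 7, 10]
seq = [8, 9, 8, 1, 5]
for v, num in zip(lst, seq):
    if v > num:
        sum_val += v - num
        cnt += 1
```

Let's trace through this code step by step.

Initialize: sum_val = 0
Initialize: cnt = 0
Initialize: lst = [2, 3, 2, 7, 10]
Initialize: seq = [8, 9, 8, 1, 5]
Entering loop: for v, num in zip(lst, seq):

After execution: sum_val = 11
11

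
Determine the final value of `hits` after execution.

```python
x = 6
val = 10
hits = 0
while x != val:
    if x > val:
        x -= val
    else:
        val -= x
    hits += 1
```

Let's trace through this code step by step.

Initialize: x = 6
Initialize: val = 10
Initialize: hits = 0
Entering loop: while x != val:

After execution: hits = 3
3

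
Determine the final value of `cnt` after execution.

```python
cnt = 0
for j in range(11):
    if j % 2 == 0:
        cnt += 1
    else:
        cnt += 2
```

Let's trace through this code step by step.

Initialize: cnt = 0
Entering loop: for j in range(11):

After execution: cnt = 16
16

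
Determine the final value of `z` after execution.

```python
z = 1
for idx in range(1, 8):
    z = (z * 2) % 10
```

Let's trace through this code step by step.

Initialize: z = 1
Entering loop: for idx in range(1, 8):

After execution: z = 8
8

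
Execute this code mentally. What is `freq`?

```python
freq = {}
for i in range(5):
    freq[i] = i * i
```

Let's trace through this code step by step.

Initialize: freq = {}
Entering loop: for i in range(5):

After execution: freq = {0: 0, 1: 1, 2: 4, 3: 9, 4: 16}
{0: 0, 1: 1, 2: 4, 3: 9, 4: 16}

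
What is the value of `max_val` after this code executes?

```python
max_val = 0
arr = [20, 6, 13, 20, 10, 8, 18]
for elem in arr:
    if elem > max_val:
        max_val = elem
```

Let's trace through this code step by step.

Initialize: max_val = 0
Initialize: arr = [20, 6, 13, 20, 10, 8, 18]
Entering loop: for elem in arr:

After execution: max_val = 20
20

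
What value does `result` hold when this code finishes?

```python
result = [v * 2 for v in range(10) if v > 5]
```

Let's trace through this code step by step.

Initialize: result = [v * 2 for v in range(10) if v > 5]

After execution: result = [12, 14, 16, 18]
[12, 14, 16, 18]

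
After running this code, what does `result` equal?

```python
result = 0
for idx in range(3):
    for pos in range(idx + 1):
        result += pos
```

Let's trace through this code step by step.

Initialize: result = 0
Entering loop: for idx in range(3):

After execution: result = 4
4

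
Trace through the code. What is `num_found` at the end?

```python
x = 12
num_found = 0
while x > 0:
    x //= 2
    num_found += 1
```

Let's trace through this code step by step.

Initialize: x = 12
Initialize: num_found = 0
Entering loop: while x > 0:

After execution: num_found = 4
4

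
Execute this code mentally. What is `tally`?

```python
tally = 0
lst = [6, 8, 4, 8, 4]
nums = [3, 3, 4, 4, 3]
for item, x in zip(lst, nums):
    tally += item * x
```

Let's trace through this code step by step.

Initialize: tally = 0
Initialize: lst = [6, 8, 4, 8, 4]
Initialize: nums = [3, 3, 4, 4, 3]
Entering loop: for item, x in zip(lst, nums):

After execution: tally = 102
102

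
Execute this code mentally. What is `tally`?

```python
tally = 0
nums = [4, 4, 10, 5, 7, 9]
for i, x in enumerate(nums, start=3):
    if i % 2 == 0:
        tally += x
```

Let's trace through this code step by step.

Initialize: tally = 0
Initialize: nums = [4, 4, 10, 5, 7, 9]
Entering loop: for i, x in enumerate(nums, start=3):

After execution: tally = 18
18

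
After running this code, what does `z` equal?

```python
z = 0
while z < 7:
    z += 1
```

Let's trace through this code step by step.

Initialize: z = 0
Entering loop: while z < 7:

After execution: z = 7
7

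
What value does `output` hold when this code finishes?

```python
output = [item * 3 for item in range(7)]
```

Let's trace through this code step by step.

Initialize: output = [item * 3 for item in range(7)]

After execution: output = [0, 3, 6, 9, 12, 15, 18]
[0, 3, 6, 9, 12, 15, 18]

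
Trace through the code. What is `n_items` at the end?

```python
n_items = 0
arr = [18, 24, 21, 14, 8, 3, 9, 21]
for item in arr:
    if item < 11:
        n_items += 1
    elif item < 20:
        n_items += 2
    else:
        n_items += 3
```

Let's trace through this code step by step.

Initialize: n_items = 0
Initialize: arr = [18, 24, 21, 14, 8, 3, 9, 21]
Entering loop: for item in arr:

After execution: n_items = 16
16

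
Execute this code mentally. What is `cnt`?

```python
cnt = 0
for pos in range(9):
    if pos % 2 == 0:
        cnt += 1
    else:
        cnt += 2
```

Let's trace through this code step by step.

Initialize: cnt = 0
Entering loop: for pos in range(9):

After execution: cnt = 13
13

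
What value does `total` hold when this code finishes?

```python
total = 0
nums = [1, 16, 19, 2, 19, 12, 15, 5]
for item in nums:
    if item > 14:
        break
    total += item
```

Let's trace through this code step by step.

Initialize: total = 0
Initialize: nums = [1, 16, 19, 2, 19, 12, 15, 5]
Entering loop: for item in nums:

After execution: total = 1
1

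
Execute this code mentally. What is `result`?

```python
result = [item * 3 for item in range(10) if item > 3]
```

Let's trace through this code step by step.

Initialize: result = [item * 3 for item in range(10) if item > 3]

After execution: result = [12, 15, 18, 21, 24, 27]
[12, 15, 18, 21, 24, 27]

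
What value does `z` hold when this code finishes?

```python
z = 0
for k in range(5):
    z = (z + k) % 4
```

Let's trace through this code step by step.

Initialize: z = 0
Entering loop: for k in range(5):

After execution: z = 2
2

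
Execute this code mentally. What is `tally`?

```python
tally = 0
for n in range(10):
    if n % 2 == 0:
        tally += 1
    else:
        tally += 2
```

Let's trace through this code step by step.

Initialize: tally = 0
Entering loop: for n in range(10):

After execution: tally = 15
15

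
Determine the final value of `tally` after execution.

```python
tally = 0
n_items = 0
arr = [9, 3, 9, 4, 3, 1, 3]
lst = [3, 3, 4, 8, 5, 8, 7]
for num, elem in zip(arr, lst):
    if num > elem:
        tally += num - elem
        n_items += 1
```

Let's trace through this code step by step.

Initialize: tally = 0
Initialize: n_items = 0
Initialize: arr = [9, 3, 9, 4, 3, 1, 3]
Initialize: lst = [3, 3, 4, 8, 5, 8, 7]
Entering loop: for num, elem in zip(arr, lst):

After execution: tally = 11
11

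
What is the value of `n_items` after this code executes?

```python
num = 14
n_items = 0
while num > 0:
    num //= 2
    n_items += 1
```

Let's trace through this code step by step.

Initialize: num = 14
Initialize: n_items = 0
Entering loop: while num > 0:

After execution: n_items = 4
4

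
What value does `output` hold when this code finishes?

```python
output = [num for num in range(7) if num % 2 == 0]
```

Let's trace through this code step by step.

Initialize: output = [num for num in range(7) if num % 2 == 0]

After execution: output = [0, 2, 4, 6]
[0, 2, 4, 6]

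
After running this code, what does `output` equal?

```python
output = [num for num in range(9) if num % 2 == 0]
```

Let's trace through this code step by step.

Initialize: output = [num for num in range(9) if num % 2 == 0]

After execution: output = [0, 2, 4, 6, 8]
[0, 2, 4, 6, 8]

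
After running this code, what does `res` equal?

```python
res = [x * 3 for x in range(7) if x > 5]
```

Let's trace through this code step by step.

Initialize: res = [x * 3 for x in range(7) if x > 5]

After execution: res = [18]
[18]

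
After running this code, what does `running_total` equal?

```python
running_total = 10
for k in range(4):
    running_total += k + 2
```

Let's trace through this code step by step.

Initialize: running_total = 10
Entering loop: for k in range(4):

After execution: running_total = 24
24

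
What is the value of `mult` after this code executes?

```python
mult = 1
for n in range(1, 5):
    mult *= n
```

Let's trace through this code step by step.

Initialize: mult = 1
Entering loop: for n in range(1, 5):

After execution: mult = 24
24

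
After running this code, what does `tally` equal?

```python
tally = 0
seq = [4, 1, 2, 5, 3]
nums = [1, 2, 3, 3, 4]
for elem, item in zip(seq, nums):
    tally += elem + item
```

Let's trace through this code step by step.

Initialize: tally = 0
Initialize: seq = [4, 1, 2, 5, 3]
Initialize: nums = [1, 2, 3, 3, 4]
Entering loop: for elem, item in zip(seq, nums):

After execution: tally = 28
28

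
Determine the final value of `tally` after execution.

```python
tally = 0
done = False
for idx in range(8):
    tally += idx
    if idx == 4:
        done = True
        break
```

Let's trace through this code step by step.

Initialize: tally = 0
Initialize: done = False
Entering loop: for idx in range(8):

After execution: tally = 10
10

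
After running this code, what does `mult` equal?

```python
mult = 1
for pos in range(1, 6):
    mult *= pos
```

Let's trace through this code step by step.

Initialize: mult = 1
Entering loop: for pos in range(1, 6):

After execution: mult = 120
120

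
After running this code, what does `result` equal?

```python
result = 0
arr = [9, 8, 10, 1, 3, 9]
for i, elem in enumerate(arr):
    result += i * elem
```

Let's trace through this code step by step.

Initialize: result = 0
Initialize: arr = [9, 8, 10, 1, 3, 9]
Entering loop: for i, elem in enumerate(arr):

After execution: result = 88
88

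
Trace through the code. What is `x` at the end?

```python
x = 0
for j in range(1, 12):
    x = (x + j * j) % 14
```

Let's trace through this code step by step.

Initialize: x = 0
Entering loop: for j in range(1, 12):

After execution: x = 2
2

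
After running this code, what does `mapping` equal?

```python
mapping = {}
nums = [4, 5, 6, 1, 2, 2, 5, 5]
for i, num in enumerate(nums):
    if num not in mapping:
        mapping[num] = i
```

Let's trace through this code step by step.

Initialize: mapping = {}
Initialize: nums = [4, 5, 6, 1, 2, 2, 5, 5]
Entering loop: for i, num in enumerate(nums):

After execution: mapping = {4: 0, 5: 1, 6: 2, 1: 3, 2: 4}
{4: 0, 5: 1, 6: 2, 1: 3, 2: 4}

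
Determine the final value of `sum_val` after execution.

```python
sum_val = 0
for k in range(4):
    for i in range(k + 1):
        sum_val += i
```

Let's trace through this code step by step.

Initialize: sum_val = 0
Entering loop: for k in range(4):

After execution: sum_val = 10
10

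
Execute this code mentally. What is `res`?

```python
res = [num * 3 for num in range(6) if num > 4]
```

Let's trace through this code step by step.

Initialize: res = [num * 3 for num in range(6) if num > 4]

After execution: res = [15]
[15]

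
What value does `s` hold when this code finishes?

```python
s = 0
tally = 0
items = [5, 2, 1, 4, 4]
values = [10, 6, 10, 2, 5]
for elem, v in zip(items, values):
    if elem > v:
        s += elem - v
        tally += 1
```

Let's trace through this code step by step.

Initialize: s = 0
Initialize: tally = 0
Initialize: items = [5, 2, 1, 4, 4]
Initialize: values = [10, 6, 10, 2, 5]
Entering loop: for elem, v in zip(items, values):

After execution: s = 2
2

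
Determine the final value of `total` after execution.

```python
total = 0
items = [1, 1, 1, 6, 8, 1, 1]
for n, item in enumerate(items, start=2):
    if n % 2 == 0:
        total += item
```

Let's trace through this code step by step.

Initialize: total = 0
Initialize: items = [1, 1, 1, 6, 8, 1, 1]
Entering loop: for n, item in enumerate(items, start=2):

After execution: total = 11
11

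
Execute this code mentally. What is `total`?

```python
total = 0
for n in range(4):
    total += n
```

Let's trace through this code step by step.

Initialize: total = 0
Entering loop: for n in range(4):

After execution: total = 6
6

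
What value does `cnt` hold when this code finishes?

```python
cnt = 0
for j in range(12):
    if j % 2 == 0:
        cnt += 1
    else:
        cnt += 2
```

Let's trace through this code step by step.

Initialize: cnt = 0
Entering loop: for j in range(12):

After execution: cnt = 18
18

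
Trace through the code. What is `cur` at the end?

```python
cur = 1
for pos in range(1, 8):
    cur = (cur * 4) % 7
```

Let's trace through this code step by step.

Initialize: cur = 1
Entering loop: for pos in range(1, 8):

After execution: cur = 4
4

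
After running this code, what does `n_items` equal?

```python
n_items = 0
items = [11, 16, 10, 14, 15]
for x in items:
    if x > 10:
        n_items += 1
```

Let's trace through this code step by step.

Initialize: n_items = 0
Initialize: items = [11, 16, 10, 14, 15]
Entering loop: for x in items:

After execution: n_items = 4
4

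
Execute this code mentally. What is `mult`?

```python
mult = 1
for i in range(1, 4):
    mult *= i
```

Let's trace through this code step by step.

Initialize: mult = 1
Entering loop: for i in range(1, 4):

After execution: mult = 6
6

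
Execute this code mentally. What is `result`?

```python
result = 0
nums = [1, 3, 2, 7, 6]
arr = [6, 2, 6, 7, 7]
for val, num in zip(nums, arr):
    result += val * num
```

Let's trace through this code step by step.

Initialize: result = 0
Initialize: nums = [1, 3, 2, 7, 6]
Initialize: arr = [6, 2, 6, 7, 7]
Entering loop: for val, num in zip(nums, arr):

After execution: result = 115
115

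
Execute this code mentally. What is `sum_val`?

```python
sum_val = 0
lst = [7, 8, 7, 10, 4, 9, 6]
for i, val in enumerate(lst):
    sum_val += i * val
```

Let's trace through this code step by step.

Initialize: sum_val = 0
Initialize: lst = [7, 8, 7, 10, 4, 9, 6]
Entering loop: for i, val in enumerate(lst):

After execution: sum_val = 149
149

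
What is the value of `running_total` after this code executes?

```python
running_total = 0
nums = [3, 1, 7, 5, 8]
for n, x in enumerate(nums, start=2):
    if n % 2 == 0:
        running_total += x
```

Let's trace through this code step by step.

Initialize: running_total = 0
Initialize: nums = [3, 1, 7, 5, 8]
Entering loop: for n, x in enumerate(nums, start=2):

After execution: running_total = 18
18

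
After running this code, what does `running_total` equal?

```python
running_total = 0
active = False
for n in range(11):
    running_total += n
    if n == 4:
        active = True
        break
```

Let's trace through this code step by step.

Initialize: running_total = 0
Initialize: active = False
Entering loop: for n in range(11):

After execution: running_total = 10
10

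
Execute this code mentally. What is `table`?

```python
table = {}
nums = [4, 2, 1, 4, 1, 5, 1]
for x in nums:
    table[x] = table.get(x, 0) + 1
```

Let's trace through this code step by step.

Initialize: table = {}
Initialize: nums = [4, 2, 1, 4, 1, 5, 1]
Entering loop: for x in nums:

After execution: table = {4: 2, 2: 1, 1: 3, 5: 1}
{4: 2, 2: 1, 1: 3, 5: 1}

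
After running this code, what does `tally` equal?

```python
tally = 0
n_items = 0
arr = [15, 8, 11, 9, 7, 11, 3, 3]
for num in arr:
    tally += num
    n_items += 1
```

Let's trace through this code step by step.

Initialize: tally = 0
Initialize: n_items = 0
Initialize: arr = [15, 8, 11, 9, 7, 11, 3, 3]
Entering loop: for num in arr:

After execution: tally = 67
67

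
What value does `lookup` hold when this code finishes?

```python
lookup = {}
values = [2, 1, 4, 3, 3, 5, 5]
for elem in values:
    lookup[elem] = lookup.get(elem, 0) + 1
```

Let's trace through this code step by step.

Initialize: lookup = {}
Initialize: values = [2, 1, 4, 3, 3, 5, 5]
Entering loop: for elem in values:

After execution: lookup = {2: 1, 1: 1, 4: 1, 3: 2, 5: 2}
{2: 1, 1: 1, 4: 1, 3: 2, 5: 2}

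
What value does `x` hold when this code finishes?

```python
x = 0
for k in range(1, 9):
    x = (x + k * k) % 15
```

Let's trace through this code step by step.

Initialize: x = 0
Entering loop: for k in range(1, 9):

After execution: x = 9
9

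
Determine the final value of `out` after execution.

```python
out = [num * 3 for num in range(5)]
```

Let's trace through this code step by step.

Initialize: out = [num * 3 for num in range(5)]

After execution: out = [0, 3, 6, 9, 12]
[0, 3, 6, 9, 12]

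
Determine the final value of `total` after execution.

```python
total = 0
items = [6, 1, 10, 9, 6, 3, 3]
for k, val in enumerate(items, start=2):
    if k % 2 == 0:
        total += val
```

Let's trace through this code step by step.

Initialize: total = 0
Initialize: items = [6, 1, 10, 9, 6, 3, 3]
Entering loop: for k, val in enumerate(items, start=2):

After execution: total = 25
25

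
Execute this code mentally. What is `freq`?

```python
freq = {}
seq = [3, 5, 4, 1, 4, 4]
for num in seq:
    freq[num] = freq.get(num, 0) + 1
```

Let's trace through this code step by step.

Initialize: freq = {}
Initialize: seq = [3, 5, 4, 1, 4, 4]
Entering loop: for num in seq:

After execution: freq = {3: 1, 5: 1, 4: 3, 1: 1}
{3: 1, 5: 1, 4: 3, 1: 1}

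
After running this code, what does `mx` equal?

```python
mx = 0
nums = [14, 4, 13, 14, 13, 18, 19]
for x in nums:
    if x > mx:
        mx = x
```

Let's trace through this code step by step.

Initialize: mx = 0
Initialize: nums = [14, 4, 13, 14, 13, 18, 19]
Entering loop: for x in nums:

After execution: mx = 19
19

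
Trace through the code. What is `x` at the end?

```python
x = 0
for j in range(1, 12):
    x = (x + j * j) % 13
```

Let's trace through this code step by step.

Initialize: x = 0
Entering loop: for j in range(1, 12):

After execution: x = 12
12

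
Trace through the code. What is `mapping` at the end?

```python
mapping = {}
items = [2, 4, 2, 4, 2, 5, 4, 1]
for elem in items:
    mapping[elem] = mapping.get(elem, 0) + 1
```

Let's trace through this code step by step.

Initialize: mapping = {}
Initialize: items = [2, 4, 2, 4, 2, 5, 4, 1]
Entering loop: for elem in items:

After execution: mapping = {2: 3, 4: 3, 5: 1, 1: 1}
{2: 3, 4: 3, 5: 1, 1: 1}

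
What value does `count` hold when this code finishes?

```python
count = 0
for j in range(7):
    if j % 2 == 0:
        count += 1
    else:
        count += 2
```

Let's trace through this code step by step.

Initialize: count = 0
Entering loop: for j in range(7):

After execution: count = 10
10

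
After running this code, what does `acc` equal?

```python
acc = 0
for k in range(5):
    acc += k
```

Let's trace through this code step by step.

Initialize: acc = 0
Entering loop: for k in range(5):

After execution: acc = 10
10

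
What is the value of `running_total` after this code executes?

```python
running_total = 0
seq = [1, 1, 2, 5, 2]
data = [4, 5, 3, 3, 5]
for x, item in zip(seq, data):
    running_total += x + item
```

Let's trace through this code step by step.

Initialize: running_total = 0
Initialize: seq = [1, 1, 2, 5, 2]
Initialize: data = [4, 5, 3, 3, 5]
Entering loop: for x, item in zip(seq, data):

After execution: running_total = 31
31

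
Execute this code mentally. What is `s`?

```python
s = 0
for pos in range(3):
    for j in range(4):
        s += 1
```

Let's trace through this code step by step.

Initialize: s = 0
Entering loop: for pos in range(3):

After execution: s = 12
12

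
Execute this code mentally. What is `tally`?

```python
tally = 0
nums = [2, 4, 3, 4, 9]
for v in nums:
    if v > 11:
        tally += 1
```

Let's trace through this code step by step.

Initialize: tally = 0
Initialize: nums = [2, 4, 3, 4, 9]
Entering loop: for v in nums:

After execution: tally = 0
0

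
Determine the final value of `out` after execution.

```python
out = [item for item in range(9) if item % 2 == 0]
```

Let's trace through this code step by step.

Initialize: out = [item for item in range(9) if item % 2 == 0]

After execution: out = [0, 2, 4, 6, 8]
[0, 2, 4, 6, 8]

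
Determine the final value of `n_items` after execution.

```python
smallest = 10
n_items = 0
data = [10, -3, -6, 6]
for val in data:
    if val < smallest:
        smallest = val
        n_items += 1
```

Let's trace through this code step by step.

Initialize: smallest = 10
Initialize: n_items = 0
Initialize: data = [10, -3, -6, 6]
Entering loop: for val in data:

After execution: n_items = 2
2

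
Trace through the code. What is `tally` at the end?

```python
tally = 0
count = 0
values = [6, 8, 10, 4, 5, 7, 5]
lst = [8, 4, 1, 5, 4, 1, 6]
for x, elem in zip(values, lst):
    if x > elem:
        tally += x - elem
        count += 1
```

Let's trace through this code step by step.

Initialize: tally = 0
Initialize: count = 0
Initialize: values = [6, 8, 10, 4, 5, 7, 5]
Initialize: lst = [8, 4, 1, 5, 4, 1, 6]
Entering loop: for x, elem in zip(values, lst):

After execution: tally = 20
20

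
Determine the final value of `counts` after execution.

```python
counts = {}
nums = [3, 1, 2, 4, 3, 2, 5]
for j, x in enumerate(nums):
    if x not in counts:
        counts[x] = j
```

Let's trace through this code step by step.

Initialize: counts = {}
Initialize: nums = [3, 1, 2, 4, 3, 2, 5]
Entering loop: for j, x in enumerate(nums):

After execution: counts = {3: 0, 1: 1, 2: 2, 4: 3, 5: 6}
{3: 0, 1: 1, 2: 2, 4: 3, 5: 6}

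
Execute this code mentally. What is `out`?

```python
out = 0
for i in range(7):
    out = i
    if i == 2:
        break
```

Let's trace through this code step by step.

Initialize: out = 0
Entering loop: for i in range(7):

After execution: out = 2
2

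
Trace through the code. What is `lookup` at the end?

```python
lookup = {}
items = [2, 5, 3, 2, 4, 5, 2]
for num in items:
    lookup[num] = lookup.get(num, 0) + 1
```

Let's trace through this code step by step.

Initialize: lookup = {}
Initialize: items = [2, 5, 3, 2, 4, 5, 2]
Entering loop: for num in items:

After execution: lookup = {2: 3, 5: 2, 3: 1, 4: 1}
{2: 3, 5: 2, 3: 1, 4: 1}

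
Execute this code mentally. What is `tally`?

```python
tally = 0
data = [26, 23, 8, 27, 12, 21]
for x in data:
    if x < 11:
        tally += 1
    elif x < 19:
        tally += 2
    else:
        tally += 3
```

Let's trace through this code step by step.

Initialize: tally = 0
Initialize: data = [26, 23, 8, 27, 12, 21]
Entering loop: for x in data:

After execution: tally = 15
15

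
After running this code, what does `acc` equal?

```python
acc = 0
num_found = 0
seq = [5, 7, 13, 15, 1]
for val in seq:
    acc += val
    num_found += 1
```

Let's trace through this code step by step.

Initialize: acc = 0
Initialize: num_found = 0
Initialize: seq = [5, 7, 13, 15, 1]
Entering loop: for val in seq:

After execution: acc = 41
41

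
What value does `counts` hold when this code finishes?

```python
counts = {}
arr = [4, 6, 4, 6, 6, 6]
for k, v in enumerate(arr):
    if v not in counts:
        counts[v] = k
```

Let's trace through this code step by step.

Initialize: counts = {}
Initialize: arr = [4, 6, 4, 6, 6, 6]
Entering loop: for k, v in enumerate(arr):

After execution: counts = {4: 0, 6: 1}
{4: 0, 6: 1}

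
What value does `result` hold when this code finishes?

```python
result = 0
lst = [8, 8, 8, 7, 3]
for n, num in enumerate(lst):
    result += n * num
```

Let's trace through this code step by step.

Initialize: result = 0
Initialize: lst = [8, 8, 8, 7, 3]
Entering loop: for n, num in enumerate(lst):

After execution: result = 57
57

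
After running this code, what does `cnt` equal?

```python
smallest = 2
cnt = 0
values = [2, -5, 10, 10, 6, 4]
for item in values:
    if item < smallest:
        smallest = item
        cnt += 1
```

Let's trace through this code step by step.

Initialize: smallest = 2
Initialize: cnt = 0
Initialize: values = [2, -5, 10, 10, 6, 4]
Entering loop: for item in values:

After execution: cnt = 1
1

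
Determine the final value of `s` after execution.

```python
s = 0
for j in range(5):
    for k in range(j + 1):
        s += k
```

Let's trace through this code step by step.

Initialize: s = 0
Entering loop: for j in range(5):

After execution: s = 20
20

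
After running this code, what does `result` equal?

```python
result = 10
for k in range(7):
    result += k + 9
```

Let's trace through this code step by step.

Initialize: result = 10
Entering loop: for k in range(7):

After execution: result = 94
94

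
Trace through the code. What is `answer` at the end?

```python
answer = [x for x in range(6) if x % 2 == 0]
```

Let's trace through this code step by step.

Initialize: answer = [x for x in range(6) if x % 2 == 0]

After execution: answer = [0, 2, 4]
[0, 2, 4]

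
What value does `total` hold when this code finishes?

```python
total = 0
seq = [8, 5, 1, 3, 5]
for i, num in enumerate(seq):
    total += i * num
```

Let's trace through this code step by step.

Initialize: total = 0
Initialize: seq = [8, 5, 1, 3, 5]
Entering loop: for i, num in enumerate(seq):

After execution: total = 36
36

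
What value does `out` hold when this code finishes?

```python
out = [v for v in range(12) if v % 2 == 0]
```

Let's trace through this code step by step.

Initialize: out = [v for v in range(12) if v % 2 == 0]

After execution: out = [0, 2, 4, 6, 8, 10]
[0, 2, 4, 6, 8, 10]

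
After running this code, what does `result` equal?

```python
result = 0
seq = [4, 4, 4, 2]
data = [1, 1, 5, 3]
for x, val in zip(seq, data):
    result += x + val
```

Let's trace through this code step by step.

Initialize: result = 0
Initialize: seq = [4, 4, 4, 2]
Initialize: data = [1, 1, 5, 3]
Entering loop: for x, val in zip(seq, data):

After execution: result = 24
24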